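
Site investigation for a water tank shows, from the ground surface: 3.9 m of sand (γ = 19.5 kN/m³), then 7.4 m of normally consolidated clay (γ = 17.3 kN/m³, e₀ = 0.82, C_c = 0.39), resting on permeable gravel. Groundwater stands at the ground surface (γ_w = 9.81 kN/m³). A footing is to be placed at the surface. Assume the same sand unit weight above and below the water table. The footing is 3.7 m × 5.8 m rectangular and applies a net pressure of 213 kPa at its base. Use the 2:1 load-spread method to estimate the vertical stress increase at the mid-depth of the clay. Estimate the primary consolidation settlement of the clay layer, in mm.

Mid-depth of clay below the ground surface: z = 3.9 + 7.4/2 = 7.6 m.
Total vertical stress at mid-clay: σ_v = 19.5×3.9 + 17.3×3.7 = 140.06 kPa.
Pore pressure: u = 9.81×(7.6 − 0) = 74.556 kPa.
Initial effective stress: σ'_0 = σ_v − u = 140.06 − 74.556 = 65.504 kPa.
Stress increase at mid-clay by the 2:1 spreading method:
Δσ = qBL/((B+z)(L+z)) = 213×3.7×5.8/((3.7+7.6)(5.8+7.6)) = 30.187 kPa
Final effective stress: σ'_f = σ'_0 + Δσ = 65.504 + 30.187 = 95.691 kPa.
Normally consolidated clay, so the full stress increment lies on the virgin compression line:
S_c = C_c·H/(1+e₀)·log₁₀(σ'_f/σ'_0) = 0.39×7.4/(1+0.82)×log₁₀(95.691/65.504)
    = 1.5857 × 0.1646 = 0.261 m

S_c ≈ 261 mm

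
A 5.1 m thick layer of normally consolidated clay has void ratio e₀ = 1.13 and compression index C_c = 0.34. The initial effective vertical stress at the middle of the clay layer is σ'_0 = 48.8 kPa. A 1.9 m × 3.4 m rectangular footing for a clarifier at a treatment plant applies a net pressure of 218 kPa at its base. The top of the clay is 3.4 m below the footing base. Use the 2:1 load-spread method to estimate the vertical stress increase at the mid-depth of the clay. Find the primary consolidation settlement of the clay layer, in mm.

S_c ≈ 117 mm

Mid-depth of clay below the footing base: z = 3.4 + 5.1/2 = 5.95 m.
Stress increase at mid-clay by the 2:1 spreading method:
Δσ = qBL/((B+z)(L+z)) = 218×1.9×3.4/((1.9+5.95)(3.4+5.95)) = 19.187 kPa
Final effective stress: σ'_f = σ'_0 + Δσ = 48.8 + 19.187 = 67.987 kPa.
Normally consolidated clay, so the full stress increment lies on the virgin compression line:
S_c = C_c·H/(1+e₀)·log₁₀(σ'_f/σ'_0) = 0.34×5.1/(1+1.13)×log₁₀(67.987/48.8)
    = 0.81408 × 0.14401 = 0.1172 m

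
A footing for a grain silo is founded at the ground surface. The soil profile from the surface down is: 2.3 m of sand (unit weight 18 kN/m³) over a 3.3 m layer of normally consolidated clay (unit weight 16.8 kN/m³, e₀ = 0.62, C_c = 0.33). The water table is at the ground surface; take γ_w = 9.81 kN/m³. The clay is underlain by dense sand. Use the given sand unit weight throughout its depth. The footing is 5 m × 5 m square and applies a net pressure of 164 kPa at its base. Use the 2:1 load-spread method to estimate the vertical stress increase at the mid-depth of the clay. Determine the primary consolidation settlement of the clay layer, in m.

Mid-depth of clay below the ground surface: z = 2.3 + 3.3/2 = 3.95 m.
Total vertical stress at mid-clay: σ_v = 18×2.3 + 16.8×1.65 = 69.12 kPa.
Pore pressure: u = 9.81×(3.95 − 0) = 38.75 kPa.
Initial effective stress: σ'_0 = σ_v − u = 69.12 − 38.75 = 30.37 kPa.
Stress increase at mid-clay by the 2:1 spreading method:
Δσ = qBL/((B+z)(L+z)) = 164×5×5/((5+3.95)(5+3.95)) = 51.184 kPa
Final effective stress: σ'_f = σ'_0 + Δσ = 30.37 + 51.184 = 81.554 kPa.
Normally consolidated clay, so the full stress increment lies on the virgin compression line:
S_c = C_c·H/(1+e₀)·log₁₀(σ'_f/σ'_0) = 0.33×3.3/(1+0.62)×log₁₀(81.554/30.37)
    = 0.67222 × 0.429 = 0.2884 m

S_c ≈ 0.288 m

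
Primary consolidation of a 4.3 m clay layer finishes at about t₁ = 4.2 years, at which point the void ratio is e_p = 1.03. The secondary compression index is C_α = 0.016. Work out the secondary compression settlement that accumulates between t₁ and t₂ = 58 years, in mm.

Secondary compression: S_s = C_α·H/(1+e_p)·log₁₀(t₂/t₁)
S_s = 0.016×4.3/(1+1.03)×log₁₀(58/4.2)
    = 0.03389 × 1.14 = 0.03864 m

S_s ≈ 38.6 mm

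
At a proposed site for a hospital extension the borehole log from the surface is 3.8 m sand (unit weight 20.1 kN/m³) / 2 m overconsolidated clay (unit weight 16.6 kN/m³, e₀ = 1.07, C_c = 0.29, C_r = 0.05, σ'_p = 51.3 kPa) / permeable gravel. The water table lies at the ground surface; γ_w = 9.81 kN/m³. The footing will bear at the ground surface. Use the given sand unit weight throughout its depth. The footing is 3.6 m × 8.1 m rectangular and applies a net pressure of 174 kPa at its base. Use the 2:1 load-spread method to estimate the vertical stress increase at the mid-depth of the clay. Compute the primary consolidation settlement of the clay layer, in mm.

S_c ≈ 74.4 mm

Mid-depth of clay below the ground surface: z = 3.8 + 2/2 = 4.8 m.
Total vertical stress at mid-clay: σ_v = 20.1×3.8 + 16.6×1 = 92.98 kPa.
Pore pressure: u = 9.81×(4.8 − 0) = 47.088 kPa.
Initial effective stress: σ'_0 = σ_v − u = 92.98 − 47.088 = 45.892 kPa.
Stress increase at mid-clay by the 2:1 spreading method:
Δσ = qBL/((B+z)(L+z)) = 174×3.6×8.1/((3.6+4.8)(8.1+4.8)) = 46.824 kPa
Final effective stress: σ'_f = 45.892 + 46.824 = 92.716 kPa.
σ'_f = 92.716 > σ'_p = 51.3 kPa, so the stress path crosses the preconsolidation pressure — recompression up to σ'_p, then virgin compression beyond:
S_c = H/(1+e₀)·[C_r·log₁₀(σ'_p/σ'_0) + C_c·log₁₀(σ'_f/σ'_p)]
    = 2/2.07 × [0.05×log₁₀(51.3/45.892) + 0.29×log₁₀(92.716/51.3)]
    = 0.96618 × [0.002419 + 0.074541] = 0.07436 m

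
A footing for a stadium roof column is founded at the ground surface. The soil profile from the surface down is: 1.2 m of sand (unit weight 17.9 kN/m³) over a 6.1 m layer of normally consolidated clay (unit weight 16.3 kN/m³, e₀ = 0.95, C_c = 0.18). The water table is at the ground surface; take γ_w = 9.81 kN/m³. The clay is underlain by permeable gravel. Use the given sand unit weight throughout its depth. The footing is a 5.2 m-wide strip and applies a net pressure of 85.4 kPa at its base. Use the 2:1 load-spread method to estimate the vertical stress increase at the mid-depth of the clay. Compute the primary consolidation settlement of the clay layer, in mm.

S_c ≈ 233 mm

Mid-depth of clay below the ground surface: z = 1.2 + 6.1/2 = 4.25 m.
Total vertical stress at mid-clay: σ_v = 17.9×1.2 + 16.3×3.05 = 71.195 kPa.
Pore pressure: u = 9.81×(4.25 − 0) = 41.693 kPa.
Initial effective stress: σ'_0 = σ_v − u = 71.195 − 41.693 = 29.502 kPa.
Stress increase at mid-clay by the 2:1 spreading method:
Δσ = qB/(B+z) = 85.4×5.2/(5.2+4.25) = 46.993 kPa
Final effective stress: σ'_f = σ'_0 + Δσ = 29.502 + 46.993 = 76.495 kPa.
Normally consolidated clay, so the full stress increment lies on the virgin compression line:
S_c = C_c·H/(1+e₀)·log₁₀(σ'_f/σ'_0) = 0.18×6.1/(1+0.95)×log₁₀(76.495/29.502)
    = 0.56308 × 0.41378 = 0.233 m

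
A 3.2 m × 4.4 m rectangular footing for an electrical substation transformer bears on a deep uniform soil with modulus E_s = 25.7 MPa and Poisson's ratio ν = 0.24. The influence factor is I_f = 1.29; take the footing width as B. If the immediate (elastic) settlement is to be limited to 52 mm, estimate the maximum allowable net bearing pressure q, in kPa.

q ≈ 344 kPa

E_s = 25.7 MPa = 25700 kPa.
S_e = q·B·(1−ν²)/E_s · I_f  ⇒  q = S_e·E_s / (B·(1−ν²)·I_f).
q = 0.052 × 25700 / (3.2 × 0.9424 × 1.29) = 343.5 kPa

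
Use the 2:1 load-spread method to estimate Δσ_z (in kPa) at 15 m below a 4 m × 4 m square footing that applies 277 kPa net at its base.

By the 2:1 method the load spreads at 1 horizontal : 2 vertical, so at depth z the loaded area has grown by z in each plan dimension:
Δσ = qBL/((B+z)(L+z)) = 277×4×4/((4+15)(4+15)) = 12.277 kPa

Δσ_z ≈ 12.3 kPa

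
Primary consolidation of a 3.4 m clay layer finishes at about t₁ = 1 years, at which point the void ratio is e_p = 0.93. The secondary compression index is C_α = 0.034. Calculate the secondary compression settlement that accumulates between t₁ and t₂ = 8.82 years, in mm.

Secondary compression: S_s = C_α·H/(1+e_p)·log₁₀(t₂/t₁)
S_s = 0.034×3.4/(1+0.93)×log₁₀(8.82/1)
    = 0.0599 × 0.9455 = 0.05663 m

S_s ≈ 56.6 mm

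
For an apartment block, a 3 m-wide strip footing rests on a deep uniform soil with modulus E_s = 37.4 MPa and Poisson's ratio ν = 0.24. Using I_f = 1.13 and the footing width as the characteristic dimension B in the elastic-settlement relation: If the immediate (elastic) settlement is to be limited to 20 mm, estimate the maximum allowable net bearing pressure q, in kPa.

E_s = 37.4 MPa = 37400 kPa.
S_e = q·B·(1−ν²)/E_s · I_f  ⇒  q = S_e·E_s / (B·(1−ν²)·I_f).
q = 0.02 × 37400 / (3 × 0.9424 × 1.13) = 234.1 kPa

q ≈ 234 kPa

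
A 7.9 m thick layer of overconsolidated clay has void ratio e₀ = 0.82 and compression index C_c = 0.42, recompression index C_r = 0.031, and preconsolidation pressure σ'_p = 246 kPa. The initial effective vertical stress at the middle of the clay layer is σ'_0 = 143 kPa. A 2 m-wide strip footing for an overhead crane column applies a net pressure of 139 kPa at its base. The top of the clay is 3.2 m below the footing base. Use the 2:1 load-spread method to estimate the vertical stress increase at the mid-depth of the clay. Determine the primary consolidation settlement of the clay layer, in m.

S_c ≈ 0.0113 m

Mid-depth of clay below the footing base: z = 3.2 + 7.9/2 = 7.15 m.
Stress increase at mid-clay by the 2:1 spreading method:
Δσ = qB/(B+z) = 139×2/(2+7.15) = 30.383 kPa
Final effective stress: σ'_f = 143 + 30.383 = 173.38 kPa.
σ'_f = 173.38 ≤ σ'_p = 246 kPa, so the clay remains overconsolidated and only the recompression index applies:
S_c = C_r·H/(1+e₀)·log₁₀(σ'_f/σ'_0) = 0.031×7.9/1.82×log₁₀(173.38/143)
    = 0.13456 × 0.083663 = 0.01126 m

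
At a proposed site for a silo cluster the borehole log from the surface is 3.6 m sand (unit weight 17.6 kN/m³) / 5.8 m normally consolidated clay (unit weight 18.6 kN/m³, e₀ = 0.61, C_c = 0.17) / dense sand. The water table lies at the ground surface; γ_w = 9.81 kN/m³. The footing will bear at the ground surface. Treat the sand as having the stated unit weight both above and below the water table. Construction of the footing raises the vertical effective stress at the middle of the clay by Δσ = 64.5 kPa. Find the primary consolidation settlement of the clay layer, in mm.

S_c ≈ 210 mm

Mid-depth of clay below the ground surface: z = 3.6 + 5.8/2 = 6.5 m.
Total vertical stress at mid-clay: σ_v = 17.6×3.6 + 18.6×2.9 = 117.3 kPa.
Pore pressure: u = 9.81×(6.5 − 0) = 63.765 kPa.
Initial effective stress: σ'_0 = σ_v − u = 117.3 − 63.765 = 53.535 kPa.
Final effective stress: σ'_f = σ'_0 + Δσ = 53.535 + 64.5 = 118.03 kPa.
Normally consolidated clay, so the full stress increment lies on the virgin compression line:
S_c = C_c·H/(1+e₀)·log₁₀(σ'_f/σ'_0) = 0.17×5.8/(1+0.61)×log₁₀(118.03/53.535)
    = 0.61242 × 0.34335 = 0.2103 m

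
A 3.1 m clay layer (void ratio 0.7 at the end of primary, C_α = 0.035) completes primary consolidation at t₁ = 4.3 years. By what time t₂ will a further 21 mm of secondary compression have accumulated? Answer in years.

t₂ ≈ 9.17 years

S_s = C_α·H/(1+e_p)·log₁₀(t₂/t₁) ⇒ log₁₀(t₂/t₁) = S_s·(1+e_p)/(C_α·H).
log₁₀(t₂/t₁) = 0.021 × (1+0.7) / (0.035×3.1) = 0.329
t₂ = t₁ × 10^0.329 = 4.3 × 2.133 = 9.173 years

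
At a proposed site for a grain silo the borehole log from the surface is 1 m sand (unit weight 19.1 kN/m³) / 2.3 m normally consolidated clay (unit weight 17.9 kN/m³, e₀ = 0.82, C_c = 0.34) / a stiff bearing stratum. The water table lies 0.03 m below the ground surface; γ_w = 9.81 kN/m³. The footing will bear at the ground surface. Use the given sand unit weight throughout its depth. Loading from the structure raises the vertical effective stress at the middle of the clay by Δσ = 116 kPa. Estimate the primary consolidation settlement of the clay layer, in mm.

Mid-depth of clay below the ground surface: z = 1 + 2.3/2 = 2.15 m.
Total vertical stress at mid-clay: σ_v = 19.1×1 + 17.9×1.15 = 39.685 kPa.
Pore pressure: u = 9.81×(2.15 − 0.03) = 20.797 kPa.
Initial effective stress: σ'_0 = σ_v − u = 39.685 − 20.797 = 18.888 kPa.
Final effective stress: σ'_f = σ'_0 + Δσ = 18.888 + 116 = 134.89 kPa.
Normally consolidated clay, so the full stress increment lies on the virgin compression line:
S_c = C_c·H/(1+e₀)·log₁₀(σ'_f/σ'_0) = 0.34×2.3/(1+0.82)×log₁₀(134.89/18.888)
    = 0.42967 × 0.85379 = 0.3668 m

S_c ≈ 367 mm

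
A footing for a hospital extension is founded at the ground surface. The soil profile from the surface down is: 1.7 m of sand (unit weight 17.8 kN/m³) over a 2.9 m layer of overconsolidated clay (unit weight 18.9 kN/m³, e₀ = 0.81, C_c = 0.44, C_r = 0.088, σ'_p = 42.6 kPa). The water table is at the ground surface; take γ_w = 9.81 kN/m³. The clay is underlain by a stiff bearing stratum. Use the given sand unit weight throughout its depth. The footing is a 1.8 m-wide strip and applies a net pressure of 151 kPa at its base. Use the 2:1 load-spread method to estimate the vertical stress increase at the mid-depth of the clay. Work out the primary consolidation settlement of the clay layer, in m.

Mid-depth of clay below the ground surface: z = 1.7 + 2.9/2 = 3.15 m.
Total vertical stress at mid-clay: σ_v = 17.8×1.7 + 18.9×1.45 = 57.665 kPa.
Pore pressure: u = 9.81×(3.15 − 0) = 30.902 kPa.
Initial effective stress: σ'_0 = σ_v − u = 57.665 − 30.902 = 26.763 kPa.
Stress increase at mid-clay by the 2:1 spreading method:
Δσ = qB/(B+z) = 151×1.8/(1.8+3.15) = 54.909 kPa
Final effective stress: σ'_f = 26.763 + 54.909 = 81.672 kPa.
σ'_f = 81.672 > σ'_p = 42.6 kPa, so the stress path crosses the preconsolidation pressure — recompression up to σ'_p, then virgin compression beyond:
S_c = H/(1+e₀)·[C_r·log₁₀(σ'_p/σ'_0) + C_c·log₁₀(σ'_f/σ'_p)]
    = 2.9/1.81 × [0.088×log₁₀(42.6/26.763) + 0.44×log₁₀(81.672/42.6)]
    = 1.6022 × [0.017765 + 0.12437] = 0.2277 m

S_c ≈ 0.228 m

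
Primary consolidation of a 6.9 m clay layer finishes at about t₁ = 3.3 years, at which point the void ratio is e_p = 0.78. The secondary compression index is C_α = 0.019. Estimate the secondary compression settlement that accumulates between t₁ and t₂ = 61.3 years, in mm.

S_s ≈ 93.5 mm

Secondary compression: S_s = C_α·H/(1+e_p)·log₁₀(t₂/t₁)
S_s = 0.019×6.9/(1+0.78)×log₁₀(61.3/3.3)
    = 0.07365 × 1.269 = 0.09346 m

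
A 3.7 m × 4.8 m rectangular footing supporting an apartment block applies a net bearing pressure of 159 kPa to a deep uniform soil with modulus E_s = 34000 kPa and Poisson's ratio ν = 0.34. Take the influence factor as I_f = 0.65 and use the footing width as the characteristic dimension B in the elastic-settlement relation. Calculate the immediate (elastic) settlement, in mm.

S_e ≈ 9.95 mm

Immediate (elastic) settlement: S_e = q·B·(1−ν²)/E_s · I_f.
S_e = 159 × 3.7 × (1 − 0.34²) / 34000 × 0.65
    = 159 × 3.7 × 0.8844 / 34000 × 0.65
    = 0.009947 m = 9.947 mm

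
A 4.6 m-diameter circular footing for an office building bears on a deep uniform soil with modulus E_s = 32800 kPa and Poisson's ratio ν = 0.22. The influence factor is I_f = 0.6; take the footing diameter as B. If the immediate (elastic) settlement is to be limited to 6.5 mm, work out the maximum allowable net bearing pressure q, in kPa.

S_e = q·B·(1−ν²)/E_s · I_f  ⇒  q = S_e·E_s / (B·(1−ν²)·I_f).
q = 0.0065 × 32800 / (4.6 × 0.9516 × 0.6) = 81.18 kPa

q ≈ 81.2 kPa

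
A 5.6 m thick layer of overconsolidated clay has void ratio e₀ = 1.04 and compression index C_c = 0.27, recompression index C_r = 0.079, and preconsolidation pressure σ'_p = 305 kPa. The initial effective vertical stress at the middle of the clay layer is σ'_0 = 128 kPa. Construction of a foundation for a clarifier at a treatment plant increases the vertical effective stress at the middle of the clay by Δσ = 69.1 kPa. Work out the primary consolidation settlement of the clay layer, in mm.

S_c ≈ 40.7 mm

Final effective stress: σ'_f = 128 + 69.1 = 197.1 kPa.
σ'_f = 197.1 ≤ σ'_p = 305 kPa, so the clay remains overconsolidated and only the recompression index applies:
S_c = C_r·H/(1+e₀)·log₁₀(σ'_f/σ'_0) = 0.079×5.6/2.04×log₁₀(197.1/128)
    = 0.21686 × 0.18748 = 0.04066 m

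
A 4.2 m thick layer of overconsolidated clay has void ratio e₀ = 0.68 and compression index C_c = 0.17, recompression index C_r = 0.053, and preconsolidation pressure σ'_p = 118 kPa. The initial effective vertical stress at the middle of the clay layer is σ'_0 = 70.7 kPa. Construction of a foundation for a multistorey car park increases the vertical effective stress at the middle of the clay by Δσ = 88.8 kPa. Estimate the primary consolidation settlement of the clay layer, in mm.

Final effective stress: σ'_f = 70.7 + 88.8 = 159.5 kPa.
σ'_f = 159.5 > σ'_p = 118 kPa, so the stress path crosses the preconsolidation pressure — recompression up to σ'_p, then virgin compression beyond:
S_c = H/(1+e₀)·[C_r·log₁₀(σ'_p/σ'_0) + C_c·log₁₀(σ'_f/σ'_p)]
    = 4.2/1.68 × [0.053×log₁₀(118/70.7) + 0.17×log₁₀(159.5/118)]
    = 2.5 × [0.011791 + 0.022249] = 0.0851 m

S_c ≈ 85.1 mm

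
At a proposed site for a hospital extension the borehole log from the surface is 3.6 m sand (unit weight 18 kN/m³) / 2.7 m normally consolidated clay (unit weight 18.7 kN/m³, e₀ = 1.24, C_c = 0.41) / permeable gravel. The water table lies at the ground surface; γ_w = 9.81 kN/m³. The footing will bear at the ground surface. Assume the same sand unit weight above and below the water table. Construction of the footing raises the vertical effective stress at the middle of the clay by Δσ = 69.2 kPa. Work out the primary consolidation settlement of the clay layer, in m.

S_c ≈ 0.211 m

Mid-depth of clay below the ground surface: z = 3.6 + 2.7/2 = 4.95 m.
Total vertical stress at mid-clay: σ_v = 18×3.6 + 18.7×1.35 = 90.045 kPa.
Pore pressure: u = 9.81×(4.95 − 0) = 48.56 kPa.
Initial effective stress: σ'_0 = σ_v − u = 90.045 − 48.56 = 41.485 kPa.
Final effective stress: σ'_f = σ'_0 + Δσ = 41.485 + 69.2 = 110.69 kPa.
Normally consolidated clay, so the full stress increment lies on the virgin compression line:
S_c = C_c·H/(1+e₀)·log₁₀(σ'_f/σ'_0) = 0.41×2.7/(1+1.24)×log₁₀(110.69/41.485)
    = 0.4942 × 0.42622 = 0.2106 m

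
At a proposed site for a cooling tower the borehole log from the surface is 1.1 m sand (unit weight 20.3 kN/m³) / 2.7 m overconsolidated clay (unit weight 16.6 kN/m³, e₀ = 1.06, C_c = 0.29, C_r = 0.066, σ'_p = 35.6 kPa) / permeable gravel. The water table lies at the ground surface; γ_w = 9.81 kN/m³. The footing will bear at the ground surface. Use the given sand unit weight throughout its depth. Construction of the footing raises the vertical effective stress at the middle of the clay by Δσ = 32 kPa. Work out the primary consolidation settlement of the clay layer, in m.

S_c ≈ 0.0851 m

Mid-depth of clay below the ground surface: z = 1.1 + 2.7/2 = 2.45 m.
Total vertical stress at mid-clay: σ_v = 20.3×1.1 + 16.6×1.35 = 44.74 kPa.
Pore pressure: u = 9.81×(2.45 − 0) = 24.035 kPa.
Initial effective stress: σ'_0 = σ_v − u = 44.74 − 24.035 = 20.705 kPa.
Final effective stress: σ'_f = 20.705 + 32 = 52.705 kPa.
σ'_f = 52.705 > σ'_p = 35.6 kPa, so the stress path crosses the preconsolidation pressure — recompression up to σ'_p, then virgin compression beyond:
S_c = H/(1+e₀)·[C_r·log₁₀(σ'_p/σ'_0) + C_c·log₁₀(σ'_f/σ'_p)]
    = 2.7/2.06 × [0.066×log₁₀(35.6/20.705) + 0.29×log₁₀(52.705/35.6)]
    = 1.3107 × [0.015535 + 0.049417] = 0.08513 m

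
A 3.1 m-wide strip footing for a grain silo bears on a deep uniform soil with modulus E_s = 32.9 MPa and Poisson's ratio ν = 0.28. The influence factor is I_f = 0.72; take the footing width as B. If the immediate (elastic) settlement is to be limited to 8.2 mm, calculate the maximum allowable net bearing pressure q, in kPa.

E_s = 32.9 MPa = 32900 kPa.
S_e = q·B·(1−ν²)/E_s · I_f  ⇒  q = S_e·E_s / (B·(1−ν²)·I_f).
q = 0.0082 × 32900 / (3.1 × 0.9216 × 0.72) = 131.2 kPa

q ≈ 131 kPa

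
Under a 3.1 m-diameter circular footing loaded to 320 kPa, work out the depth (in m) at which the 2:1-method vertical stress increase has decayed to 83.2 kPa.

z ≈ 2.98 m

2:1 spreading — at depth z the loaded area has grown by z in each plan dimension:
qD²/(D+z)² = Δσ_z ⇒ z = D(√(q/Δσ_z) − 1) = 3.1×(√(320/83.2) − 1) = 2.98 m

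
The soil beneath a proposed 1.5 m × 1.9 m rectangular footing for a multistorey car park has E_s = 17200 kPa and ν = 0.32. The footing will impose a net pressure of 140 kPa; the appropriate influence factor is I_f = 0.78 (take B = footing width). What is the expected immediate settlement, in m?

Immediate (elastic) settlement: S_e = q·B·(1−ν²)/E_s · I_f.
S_e = 140 × 1.5 × (1 − 0.32²) / 17200 × 0.78
    = 140 × 1.5 × 0.8976 / 17200 × 0.78
    = 0.008548 m

S_e ≈ 0.00855 m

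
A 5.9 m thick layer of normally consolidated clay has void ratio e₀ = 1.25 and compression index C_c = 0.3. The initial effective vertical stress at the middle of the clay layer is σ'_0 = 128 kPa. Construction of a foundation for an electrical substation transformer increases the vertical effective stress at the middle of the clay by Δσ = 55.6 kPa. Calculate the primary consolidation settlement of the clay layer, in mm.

Final effective stress: σ'_f = σ'_0 + Δσ = 128 + 55.6 = 183.6 kPa.
Normally consolidated clay, so the full stress increment lies on the virgin compression line:
S_c = C_c·H/(1+e₀)·log₁₀(σ'_f/σ'_0) = 0.3×5.9/(1+1.25)×log₁₀(183.6/128)
    = 0.78667 × 0.15666 = 0.1232 m

S_c ≈ 123 mm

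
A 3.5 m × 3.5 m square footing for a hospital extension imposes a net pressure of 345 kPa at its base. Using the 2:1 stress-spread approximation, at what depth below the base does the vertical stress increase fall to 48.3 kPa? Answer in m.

2:1 spreading — at depth z the loaded area has grown by z in each plan dimension:
qB²/(B+z)² = Δσ_z ⇒ z = B(√(q/Δσ_z) − 1) = 3.5×(√(345/48.3) − 1) = 5.854 m

z ≈ 5.85 m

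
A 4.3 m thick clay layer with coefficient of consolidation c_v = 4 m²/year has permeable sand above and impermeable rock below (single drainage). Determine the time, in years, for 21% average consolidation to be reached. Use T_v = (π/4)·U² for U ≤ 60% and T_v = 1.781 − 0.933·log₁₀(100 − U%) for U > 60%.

t ≈ 0.16 years

Drainage path length: H_d = H = 4.3 m (single drainage).
U ≤ 60%: T_v = (π/4)·U² = (π/4)×0.21² = 0.034636.
t = T_v·H_d²/c_v = 0.034636×4.3²/4 = 0.1601 years.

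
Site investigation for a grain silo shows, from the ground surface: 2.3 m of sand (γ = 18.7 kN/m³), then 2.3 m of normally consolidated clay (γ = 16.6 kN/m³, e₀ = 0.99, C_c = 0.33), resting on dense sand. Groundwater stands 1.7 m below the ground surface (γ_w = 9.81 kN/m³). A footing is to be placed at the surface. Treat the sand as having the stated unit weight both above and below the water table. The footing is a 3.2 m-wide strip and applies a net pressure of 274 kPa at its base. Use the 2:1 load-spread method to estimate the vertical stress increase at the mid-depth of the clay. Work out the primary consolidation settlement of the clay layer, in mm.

Mid-depth of clay below the ground surface: z = 2.3 + 2.3/2 = 3.45 m.
Total vertical stress at mid-clay: σ_v = 18.7×2.3 + 16.6×1.15 = 62.1 kPa.
Pore pressure: u = 9.81×(3.45 − 1.7) = 17.168 kPa.
Initial effective stress: σ'_0 = σ_v − u = 62.1 − 17.168 = 44.932 kPa.
Stress increase at mid-clay by the 2:1 spreading method:
Δσ = qB/(B+z) = 274×3.2/(3.2+3.45) = 131.85 kPa
Final effective stress: σ'_f = σ'_0 + Δσ = 44.932 + 131.85 = 176.78 kPa.
Normally consolidated clay, so the full stress increment lies on the virgin compression line:
S_c = C_c·H/(1+e₀)·log₁₀(σ'_f/σ'_0) = 0.33×2.3/(1+0.99)×log₁₀(176.78/44.932)
    = 0.38141 × 0.59488 = 0.2269 m

S_c ≈ 227 mm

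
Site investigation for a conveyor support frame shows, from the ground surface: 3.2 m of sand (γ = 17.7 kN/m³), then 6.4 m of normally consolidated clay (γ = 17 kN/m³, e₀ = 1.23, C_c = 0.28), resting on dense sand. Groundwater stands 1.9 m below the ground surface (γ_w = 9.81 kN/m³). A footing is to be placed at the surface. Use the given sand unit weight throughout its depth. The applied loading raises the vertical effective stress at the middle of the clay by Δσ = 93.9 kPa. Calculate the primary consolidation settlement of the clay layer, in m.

Mid-depth of clay below the ground surface: z = 3.2 + 6.4/2 = 6.4 m.
Total vertical stress at mid-clay: σ_v = 17.7×3.2 + 17×3.2 = 111.04 kPa.
Pore pressure: u = 9.81×(6.4 − 1.9) = 44.145 kPa.
Initial effective stress: σ'_0 = σ_v − u = 111.04 − 44.145 = 66.895 kPa.
Final effective stress: σ'_f = σ'_0 + Δσ = 66.895 + 93.9 = 160.8 kPa.
Normally consolidated clay, so the full stress increment lies on the virgin compression line:
S_c = C_c·H/(1+e₀)·log₁₀(σ'_f/σ'_0) = 0.28×6.4/(1+1.23)×log₁₀(160.8/66.895)
    = 0.80359 × 0.38089 = 0.3061 m

S_c ≈ 0.306 m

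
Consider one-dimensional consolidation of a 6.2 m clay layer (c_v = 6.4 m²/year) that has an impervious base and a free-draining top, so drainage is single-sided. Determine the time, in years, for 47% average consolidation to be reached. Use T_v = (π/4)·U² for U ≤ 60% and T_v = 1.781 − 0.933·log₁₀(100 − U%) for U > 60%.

t ≈ 1.04 years

Drainage path length: H_d = H = 6.2 m (single drainage).
U ≤ 60%: T_v = (π/4)·U² = (π/4)×0.47² = 0.17349.
t = T_v·H_d²/c_v = 0.17349×6.2²/6.4 = 1.042 years.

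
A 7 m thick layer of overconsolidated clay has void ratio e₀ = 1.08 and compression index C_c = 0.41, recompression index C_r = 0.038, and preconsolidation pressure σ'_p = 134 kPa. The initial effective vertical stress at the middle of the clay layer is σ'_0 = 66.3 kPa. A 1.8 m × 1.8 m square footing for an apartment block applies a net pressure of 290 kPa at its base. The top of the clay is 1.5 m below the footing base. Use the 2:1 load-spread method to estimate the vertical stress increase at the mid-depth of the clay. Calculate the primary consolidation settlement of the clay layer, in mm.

Mid-depth of clay below the footing base: z = 1.5 + 7/2 = 5 m.
Stress increase at mid-clay by the 2:1 spreading method:
Δσ = qBL/((B+z)(L+z)) = 290×1.8×1.8/((1.8+5)(1.8+5)) = 20.32 kPa
Final effective stress: σ'_f = 66.3 + 20.32 = 86.62 kPa.
σ'_f = 86.62 ≤ σ'_p = 134 kPa, so the clay remains overconsolidated and only the recompression index applies:
S_c = C_r·H/(1+e₀)·log₁₀(σ'_f/σ'_0) = 0.038×7/2.08×log₁₀(86.62/66.3)
    = 0.12789 × 0.1161 = 0.01485 m

S_c ≈ 14.8 mm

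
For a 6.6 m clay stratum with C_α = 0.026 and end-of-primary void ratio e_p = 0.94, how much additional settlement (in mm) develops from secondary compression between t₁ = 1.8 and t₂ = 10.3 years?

Secondary compression: S_s = C_α·H/(1+e_p)·log₁₀(t₂/t₁)
S_s = 0.026×6.6/(1+0.94)×log₁₀(10.3/1.8)
    = 0.08845 × 0.7576 = 0.06701 m

S_s ≈ 67 mm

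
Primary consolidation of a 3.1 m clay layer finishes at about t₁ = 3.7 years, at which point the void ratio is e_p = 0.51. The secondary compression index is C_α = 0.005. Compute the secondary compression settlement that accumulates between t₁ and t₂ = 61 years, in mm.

S_s ≈ 12.5 mm

Secondary compression: S_s = C_α·H/(1+e_p)·log₁₀(t₂/t₁)
S_s = 0.005×3.1/(1+0.51)×log₁₀(61/3.7)
    = 0.01026 × 1.217 = 0.01249 m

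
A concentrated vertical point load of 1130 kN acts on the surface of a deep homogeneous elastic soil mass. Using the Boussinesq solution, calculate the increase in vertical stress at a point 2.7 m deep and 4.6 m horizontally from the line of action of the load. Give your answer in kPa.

Δσ_z ≈ 2.46 kPa

Boussinesq vertical stress below a point load on an elastic half-space:
Δσ_z = 3P/(2πz²) · [1 + (r/z)²]^(−5/2)
r/z = 4.6/2.7 = 1.7037; [1+(r/z)²]^(−5/2) = 0.033236.
Δσ_z = 3×1130/(2π×2.7²) × 0.033236 = 74.01 × 0.033236 = 2.46 kPa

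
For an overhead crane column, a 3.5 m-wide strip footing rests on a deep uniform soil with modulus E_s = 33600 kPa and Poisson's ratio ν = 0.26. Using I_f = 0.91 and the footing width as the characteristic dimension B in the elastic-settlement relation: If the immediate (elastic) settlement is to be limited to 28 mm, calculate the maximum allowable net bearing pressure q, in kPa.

S_e = q·B·(1−ν²)/E_s · I_f  ⇒  q = S_e·E_s / (B·(1−ν²)·I_f).
q = 0.028 × 33600 / (3.5 × 0.9324 × 0.91) = 316.8 kPa

q ≈ 317 kPa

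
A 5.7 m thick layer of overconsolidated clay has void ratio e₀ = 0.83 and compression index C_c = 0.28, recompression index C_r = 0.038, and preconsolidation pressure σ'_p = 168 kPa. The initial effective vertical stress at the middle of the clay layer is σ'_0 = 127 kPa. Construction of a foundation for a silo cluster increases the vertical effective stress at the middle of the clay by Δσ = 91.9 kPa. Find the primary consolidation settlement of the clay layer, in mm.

Final effective stress: σ'_f = 127 + 91.9 = 218.9 kPa.
σ'_f = 218.9 > σ'_p = 168 kPa, so the stress path crosses the preconsolidation pressure — recompression up to σ'_p, then virgin compression beyond:
S_c = H/(1+e₀)·[C_r·log₁₀(σ'_p/σ'_0) + C_c·log₁₀(σ'_f/σ'_p)]
    = 5.7/1.83 × [0.038×log₁₀(168/127) + 0.28×log₁₀(218.9/168)]
    = 3.1148 × [0.0046172 + 0.032182] = 0.1146 m

S_c ≈ 115 mm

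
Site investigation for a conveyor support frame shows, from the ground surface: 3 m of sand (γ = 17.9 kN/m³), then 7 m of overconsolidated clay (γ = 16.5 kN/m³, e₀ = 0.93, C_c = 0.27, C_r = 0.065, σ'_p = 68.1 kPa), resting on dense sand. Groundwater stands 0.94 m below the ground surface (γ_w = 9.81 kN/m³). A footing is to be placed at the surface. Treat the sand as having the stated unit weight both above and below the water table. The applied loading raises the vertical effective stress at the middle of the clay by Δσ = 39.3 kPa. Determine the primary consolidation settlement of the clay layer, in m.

Mid-depth of clay below the ground surface: z = 3 + 7/2 = 6.5 m.
Total vertical stress at mid-clay: σ_v = 17.9×3 + 16.5×3.5 = 111.45 kPa.
Pore pressure: u = 9.81×(6.5 − 0.94) = 54.544 kPa.
Initial effective stress: σ'_0 = σ_v − u = 111.45 − 54.544 = 56.906 kPa.
Final effective stress: σ'_f = 56.906 + 39.3 = 96.206 kPa.
σ'_f = 96.206 > σ'_p = 68.1 kPa, so the stress path crosses the preconsolidation pressure — recompression up to σ'_p, then virgin compression beyond:
S_c = H/(1+e₀)·[C_r·log₁₀(σ'_p/σ'_0) + C_c·log₁₀(σ'_f/σ'_p)]
    = 7/1.93 × [0.065×log₁₀(68.1/56.906) + 0.27×log₁₀(96.206/68.1)]
    = 3.6269 × [0.0050693 + 0.040515] = 0.1653 m

S_c ≈ 0.165 m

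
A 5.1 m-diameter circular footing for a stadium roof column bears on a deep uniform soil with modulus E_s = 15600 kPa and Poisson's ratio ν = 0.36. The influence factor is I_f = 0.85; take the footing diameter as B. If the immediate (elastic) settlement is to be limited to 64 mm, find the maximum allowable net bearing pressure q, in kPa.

q ≈ 265 kPa

S_e = q·B·(1−ν²)/E_s · I_f  ⇒  q = S_e·E_s / (B·(1−ν²)·I_f).
q = 0.064 × 15600 / (5.1 × 0.8704 × 0.85) = 264.6 kPa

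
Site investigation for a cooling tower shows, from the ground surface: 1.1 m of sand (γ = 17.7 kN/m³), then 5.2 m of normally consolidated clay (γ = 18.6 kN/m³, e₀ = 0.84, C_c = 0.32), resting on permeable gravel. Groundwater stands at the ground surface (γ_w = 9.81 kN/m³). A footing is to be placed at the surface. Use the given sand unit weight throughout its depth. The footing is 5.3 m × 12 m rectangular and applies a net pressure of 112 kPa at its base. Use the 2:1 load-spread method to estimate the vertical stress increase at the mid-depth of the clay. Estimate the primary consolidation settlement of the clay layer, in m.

S_c ≈ 0.375 m

Mid-depth of clay below the ground surface: z = 1.1 + 5.2/2 = 3.7 m.
Total vertical stress at mid-clay: σ_v = 17.7×1.1 + 18.6×2.6 = 67.83 kPa.
Pore pressure: u = 9.81×(3.7 − 0) = 36.297 kPa.
Initial effective stress: σ'_0 = σ_v − u = 67.83 − 36.297 = 31.533 kPa.
Stress increase at mid-clay by the 2:1 spreading method:
Δσ = qBL/((B+z)(L+z)) = 112×5.3×12/((5.3+3.7)(12+3.7)) = 50.412 kPa
Final effective stress: σ'_f = σ'_0 + Δσ = 31.533 + 50.412 = 81.945 kPa.
Normally consolidated clay, so the full stress increment lies on the virgin compression line:
S_c = C_c·H/(1+e₀)·log₁₀(σ'_f/σ'_0) = 0.32×5.2/(1+0.84)×log₁₀(81.945/31.533)
    = 0.90435 × 0.41476 = 0.3751 m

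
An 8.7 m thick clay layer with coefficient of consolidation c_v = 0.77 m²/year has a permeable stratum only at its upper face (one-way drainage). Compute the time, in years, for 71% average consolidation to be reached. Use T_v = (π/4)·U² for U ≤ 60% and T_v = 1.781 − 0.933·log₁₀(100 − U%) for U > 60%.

t ≈ 40.9 years

Drainage path length: H_d = H = 8.7 m (single drainage).
U > 60%: T_v = 1.781 − 0.933·log₁₀(100 − 71) = 0.41658.
t = T_v·H_d²/c_v = 0.41658×8.7²/0.77 = 40.95 years.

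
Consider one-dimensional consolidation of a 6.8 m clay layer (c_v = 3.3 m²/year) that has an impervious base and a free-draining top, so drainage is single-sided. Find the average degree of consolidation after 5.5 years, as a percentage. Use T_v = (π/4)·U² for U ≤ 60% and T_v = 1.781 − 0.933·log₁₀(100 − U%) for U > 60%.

U ≈ 69.2 %

Drainage path length: H_d = H = 6.8 m (single drainage).
T_v = c_v·t/H_d² = 3.3×5.5/6.8² = 0.39252.
T_v = 0.39252 corresponds to the U > 60% branch:
U = 1 − 10^((1.781 − T_v)/0.933)/100 = 0.6923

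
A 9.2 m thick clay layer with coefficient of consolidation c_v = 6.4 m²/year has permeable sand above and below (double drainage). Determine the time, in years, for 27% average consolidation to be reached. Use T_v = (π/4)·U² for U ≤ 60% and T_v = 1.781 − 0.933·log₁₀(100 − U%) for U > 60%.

Drainage path length: H_d = H/2 = 4.6 m (double drainage).
U ≤ 60%: T_v = (π/4)·U² = (π/4)×0.27² = 0.057256.
t = T_v·H_d²/c_v = 0.057256×4.6²/6.4 = 0.1893 years.

t ≈ 0.189 years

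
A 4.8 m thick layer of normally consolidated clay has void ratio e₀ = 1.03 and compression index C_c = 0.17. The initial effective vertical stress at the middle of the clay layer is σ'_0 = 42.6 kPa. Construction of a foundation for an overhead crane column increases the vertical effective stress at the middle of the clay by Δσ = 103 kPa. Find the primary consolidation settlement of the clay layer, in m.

S_c ≈ 0.215 m

Final effective stress: σ'_f = σ'_0 + Δσ = 42.6 + 103 = 145.6 kPa.
Normally consolidated clay, so the full stress increment lies on the virgin compression line:
S_c = C_c·H/(1+e₀)·log₁₀(σ'_f/σ'_0) = 0.17×4.8/(1+1.03)×log₁₀(145.6/42.6)
    = 0.40197 × 0.53375 = 0.2146 m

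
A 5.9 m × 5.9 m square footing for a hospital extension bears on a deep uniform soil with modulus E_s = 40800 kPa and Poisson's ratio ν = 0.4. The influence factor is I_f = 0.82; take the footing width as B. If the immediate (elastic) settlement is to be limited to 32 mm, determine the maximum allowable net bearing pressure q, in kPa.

S_e = q·B·(1−ν²)/E_s · I_f  ⇒  q = S_e·E_s / (B·(1−ν²)·I_f).
q = 0.032 × 40800 / (5.9 × 0.84 × 0.82) = 321.3 kPa

q ≈ 321 kPa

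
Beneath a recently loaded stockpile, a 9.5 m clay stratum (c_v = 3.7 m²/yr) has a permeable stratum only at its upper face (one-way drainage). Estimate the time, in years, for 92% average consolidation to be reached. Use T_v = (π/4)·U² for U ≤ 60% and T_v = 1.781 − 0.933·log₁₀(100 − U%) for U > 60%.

t ≈ 22.9 years

Drainage path length: H_d = H = 9.5 m (single drainage).
U > 60%: T_v = 1.781 − 0.933·log₁₀(100 − 92) = 0.93842.
t = T_v·H_d²/c_v = 0.93842×9.5²/3.7 = 22.89 years.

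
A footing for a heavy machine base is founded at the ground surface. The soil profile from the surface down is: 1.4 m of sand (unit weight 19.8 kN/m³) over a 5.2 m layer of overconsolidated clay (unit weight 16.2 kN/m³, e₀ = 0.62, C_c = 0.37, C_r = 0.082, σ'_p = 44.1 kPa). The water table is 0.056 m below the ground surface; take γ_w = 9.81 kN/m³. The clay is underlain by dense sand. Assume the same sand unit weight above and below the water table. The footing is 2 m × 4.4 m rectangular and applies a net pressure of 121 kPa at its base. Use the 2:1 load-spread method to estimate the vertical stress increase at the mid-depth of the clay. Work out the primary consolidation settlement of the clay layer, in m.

Mid-depth of clay below the ground surface: z = 1.4 + 5.2/2 = 4 m.
Total vertical stress at mid-clay: σ_v = 19.8×1.4 + 16.2×2.6 = 69.84 kPa.
Pore pressure: u = 9.81×(4 − 0.056) = 38.691 kPa.
Initial effective stress: σ'_0 = σ_v − u = 69.84 − 38.691 = 31.149 kPa.
Stress increase at mid-clay by the 2:1 spreading method:
Δσ = qBL/((B+z)(L+z)) = 121×2×4.4/((2+4)(4.4+4)) = 21.127 kPa
Final effective stress: σ'_f = 31.149 + 21.127 = 52.276 kPa.
σ'_f = 52.276 > σ'_p = 44.1 kPa, so the stress path crosses the preconsolidation pressure — recompression up to σ'_p, then virgin compression beyond:
S_c = H/(1+e₀)·[C_r·log₁₀(σ'_p/σ'_0) + C_c·log₁₀(σ'_f/σ'_p)]
    = 5.2/1.62 × [0.082×log₁₀(44.1/31.149) + 0.37×log₁₀(52.276/44.1)]
    = 3.2099 × [0.012382 + 0.02733] = 0.1275 m

S_c ≈ 0.127 m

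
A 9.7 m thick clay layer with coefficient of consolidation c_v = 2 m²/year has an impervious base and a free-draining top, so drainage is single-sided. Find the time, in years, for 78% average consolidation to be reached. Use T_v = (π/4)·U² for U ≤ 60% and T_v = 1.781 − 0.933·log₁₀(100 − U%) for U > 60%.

t ≈ 24.9 years

Drainage path length: H_d = H = 9.7 m (single drainage).
U > 60%: T_v = 1.781 − 0.933·log₁₀(100 − 78) = 0.52852.
t = T_v·H_d²/c_v = 0.52852×9.7²/2 = 24.86 years.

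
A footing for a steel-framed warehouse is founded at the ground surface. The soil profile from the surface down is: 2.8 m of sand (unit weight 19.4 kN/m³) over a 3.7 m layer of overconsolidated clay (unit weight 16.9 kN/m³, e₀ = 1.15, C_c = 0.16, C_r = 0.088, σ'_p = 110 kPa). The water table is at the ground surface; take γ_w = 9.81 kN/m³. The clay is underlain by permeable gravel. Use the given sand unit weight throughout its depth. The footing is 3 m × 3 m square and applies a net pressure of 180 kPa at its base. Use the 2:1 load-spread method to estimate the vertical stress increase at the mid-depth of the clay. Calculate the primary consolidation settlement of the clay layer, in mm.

Mid-depth of clay below the ground surface: z = 2.8 + 3.7/2 = 4.65 m.
Total vertical stress at mid-clay: σ_v = 19.4×2.8 + 16.9×1.85 = 85.585 kPa.
Pore pressure: u = 9.81×(4.65 − 0) = 45.617 kPa.
Initial effective stress: σ'_0 = σ_v − u = 85.585 − 45.617 = 39.968 kPa.
Stress increase at mid-clay by the 2:1 spreading method:
Δσ = qBL/((B+z)(L+z)) = 180×3×3/((3+4.65)(3+4.65)) = 27.682 kPa
Final effective stress: σ'_f = 39.968 + 27.682 = 67.65 kPa.
σ'_f = 67.65 ≤ σ'_p = 110 kPa, so the clay remains overconsolidated and only the recompression index applies:
S_c = C_r·H/(1+e₀)·log₁₀(σ'_f/σ'_0) = 0.088×3.7/2.15×log₁₀(67.65/39.968)
    = 0.15144 × 0.22856 = 0.03461 m

S_c ≈ 34.6 mm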